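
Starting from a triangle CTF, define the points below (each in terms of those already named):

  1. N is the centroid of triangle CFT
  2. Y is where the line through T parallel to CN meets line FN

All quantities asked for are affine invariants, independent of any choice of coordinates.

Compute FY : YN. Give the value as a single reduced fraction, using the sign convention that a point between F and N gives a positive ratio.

FY:YN = -2

Work in coordinates with C = (0, 0), T = (1, 0), F = (0, 1).
1. N is the centroid of triangle CFT ⇒ N = (1/3, 1/3)
2. Y is where the line through T parallel to CN meets line FN ⇒ Y = (2/3, -1/3)
Y = F + t·(N−F) with t = 2, so FY:YN = t:(1−t) = 2:-1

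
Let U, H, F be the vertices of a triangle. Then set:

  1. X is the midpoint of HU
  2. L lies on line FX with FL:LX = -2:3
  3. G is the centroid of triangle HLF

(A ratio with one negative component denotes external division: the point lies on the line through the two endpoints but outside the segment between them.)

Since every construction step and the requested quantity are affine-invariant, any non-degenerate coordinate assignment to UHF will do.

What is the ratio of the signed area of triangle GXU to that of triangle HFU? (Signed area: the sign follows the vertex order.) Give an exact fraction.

Assign U = (0, 0), H = (1, 0), F = (0, 1) — the answer is frame-independent, so this choice is without loss of generality.
1. X is the midpoint of HU ⇒ X = (1/2, 0)
2. L lies on line FX with FL:LX = -2:3 ⇒ L = (-1, 3)
3. G is the centroid of triangle HLF ⇒ G = (0, 4/3)
2·[GXU] = -2/3, 2·[HFU] = 1
[GXU]:[HFU] = -2/3:1 = -2/3

[GXU]:[HFU] = -2/3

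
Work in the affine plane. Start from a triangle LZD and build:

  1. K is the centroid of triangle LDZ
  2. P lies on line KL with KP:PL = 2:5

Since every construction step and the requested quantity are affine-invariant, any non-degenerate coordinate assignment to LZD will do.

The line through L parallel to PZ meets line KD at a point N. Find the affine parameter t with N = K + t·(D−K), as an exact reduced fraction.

Set L = (0, 0), Z = (1, 0), D = (0, 1); any affine frame gives the same invariant.
1. K is the centroid of triangle LDZ ⇒ K = (1/3, 1/3)
2. P lies on line KL with KP:PL = 2:5 ⇒ P = (5/21, 5/21)
through L parallel to PZ: direction (16/21, -5/21); meets KD at N = (16/27, -5/27)
N = K + t·(D−K) with t = -7/9

t = -7/9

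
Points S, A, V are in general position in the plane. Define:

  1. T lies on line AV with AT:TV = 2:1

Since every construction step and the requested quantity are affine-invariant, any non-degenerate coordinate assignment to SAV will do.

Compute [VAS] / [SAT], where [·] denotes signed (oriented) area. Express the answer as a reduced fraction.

[VAS]:[SAT] = -3/2

Choose coordinates S = (0, 0), A = (1, 0), V = (0, 1).
1. T lies on line AV with AT:TV = 2:1 ⇒ T = (1/3, 2/3)
2·[VAS] = -1, 2·[SAT] = 2/3
[VAS]:[SAT] = -1:2/3 = -3/2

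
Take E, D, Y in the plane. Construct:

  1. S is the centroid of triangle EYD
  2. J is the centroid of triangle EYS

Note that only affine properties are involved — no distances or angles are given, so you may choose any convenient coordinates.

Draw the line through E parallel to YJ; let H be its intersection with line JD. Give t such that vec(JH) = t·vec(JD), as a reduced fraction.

t = -1/4

Set E = (0, 0), D = (1, 0), Y = (0, 1); any affine frame gives the same invariant.
1. S is the centroid of triangle EYD ⇒ S = (1/3, 1/3)
2. J is the centroid of triangle EYS ⇒ J = (1/9, 4/9)
through E parallel to YJ: direction (1/9, -5/9); meets JD at H = (-1/9, 5/9)
H = J + t·(D−J) with t = -1/4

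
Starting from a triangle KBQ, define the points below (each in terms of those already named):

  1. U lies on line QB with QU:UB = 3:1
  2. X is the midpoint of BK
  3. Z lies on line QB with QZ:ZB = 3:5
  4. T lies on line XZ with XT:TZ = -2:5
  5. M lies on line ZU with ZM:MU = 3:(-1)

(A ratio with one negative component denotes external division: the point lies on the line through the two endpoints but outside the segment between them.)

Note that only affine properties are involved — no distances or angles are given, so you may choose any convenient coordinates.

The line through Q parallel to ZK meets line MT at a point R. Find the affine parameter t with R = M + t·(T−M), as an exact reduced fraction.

t = 45/2

Set K = (0, 0), B = (1, 0), Q = (0, 1); any affine frame gives the same invariant.
1. U lies on line QB with QU:UB = 3:1 ⇒ U = (3/4, 1/4)
2. X is the midpoint of BK ⇒ X = (1/2, 0)
3. Z lies on line QB with QZ:ZB = 3:5 ⇒ Z = (3/8, 5/8)
4. T lies on line XZ with XT:TZ = -2:5 ⇒ T = (7/12, -5/12)
5. M lies on line ZU with ZM:MU = 3:(-1) ⇒ M = (15/16, 1/16)
through Q parallel to ZK: direction (-3/8, -5/8); meets MT at R = (-225/32, -343/32)
R = M + t·(T−M) with t = 45/2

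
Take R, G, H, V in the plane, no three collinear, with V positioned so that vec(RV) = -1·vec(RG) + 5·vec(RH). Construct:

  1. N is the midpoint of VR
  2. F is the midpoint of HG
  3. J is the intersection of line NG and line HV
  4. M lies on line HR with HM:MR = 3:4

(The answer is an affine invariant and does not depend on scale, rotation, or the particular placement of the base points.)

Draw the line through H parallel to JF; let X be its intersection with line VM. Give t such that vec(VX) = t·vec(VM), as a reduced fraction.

t = 49/60

Assign R = (0, 0), G = (1, 0), H = (0, 1), V = (-1, 5) — the answer is frame-independent, so this choice is without loss of generality.
1. N is the midpoint of VR ⇒ N = (-1/2, 5/2)
2. F is the midpoint of HG ⇒ F = (1/2, 1/2)
3. J is the intersection of line NG and line HV ⇒ J = (-2/7, 15/7)
4. M lies on line HR with HM:MR = 3:4 ⇒ M = (0, 4/7)
through H parallel to JF: direction (11/14, -23/14); meets VM at X = (-11/60, 83/60)
X = V + t·(M−V) with t = 49/60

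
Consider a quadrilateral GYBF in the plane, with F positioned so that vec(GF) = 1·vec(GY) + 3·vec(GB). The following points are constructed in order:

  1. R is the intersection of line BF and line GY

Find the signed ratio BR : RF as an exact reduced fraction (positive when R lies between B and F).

BR:RF = -1/3

Assign G = (0, 0), Y = (1, 0), B = (0, 1), F = (1, 3) — the answer is frame-independent, so this choice is without loss of generality.
1. R is the intersection of line BF and line GY ⇒ R = (-1/2, 0)
R = B + t·(F−B) with t = -1/2, so BR:RF = t:(1−t) = -1/2:3/2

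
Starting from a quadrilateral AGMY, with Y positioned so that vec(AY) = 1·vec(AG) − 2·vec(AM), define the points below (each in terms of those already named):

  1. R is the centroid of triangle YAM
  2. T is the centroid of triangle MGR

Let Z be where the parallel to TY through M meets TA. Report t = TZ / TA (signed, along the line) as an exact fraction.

Assign A = (0, 0), G = (1, 0), M = (0, 1), Y = (1, -2) — the answer is frame-independent, so this choice is without loss of generality.
1. R is the centroid of triangle YAM ⇒ R = (1/3, -1/3)
2. T is the centroid of triangle MGR ⇒ T = (4/9, 2/9)
through M parallel to TY: direction (5/9, -20/9); meets TA at Z = (2/9, 1/9)
Z = T + t·(A−T) with t = 1/2

t = 1/2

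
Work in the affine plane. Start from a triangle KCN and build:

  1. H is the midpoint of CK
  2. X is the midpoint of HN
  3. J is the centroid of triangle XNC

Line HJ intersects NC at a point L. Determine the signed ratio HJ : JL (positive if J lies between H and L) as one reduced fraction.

HJ:JL = 5

Work in coordinates with K = (0, 0), C = (1, 0), N = (0, 1).
1. H is the midpoint of CK ⇒ H = (1/2, 0)
2. X is the midpoint of HN ⇒ X = (1/4, 1/2)
3. J is the centroid of triangle XNC ⇒ J = (5/12, 1/2)
line HJ meets NC at L = (2/5, 3/5)
J = H + t·(L−H) with t = 5/6, so HJ:JL = 5/6:1/6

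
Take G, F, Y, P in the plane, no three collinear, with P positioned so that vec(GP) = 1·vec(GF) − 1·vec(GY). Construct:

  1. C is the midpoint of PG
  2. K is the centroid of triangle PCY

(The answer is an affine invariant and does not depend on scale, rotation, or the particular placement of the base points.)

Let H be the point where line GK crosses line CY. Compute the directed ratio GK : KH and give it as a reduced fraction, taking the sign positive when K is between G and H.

Assign G = (0, 0), F = (1, 0), Y = (0, 1), P = (1, -1) — the answer is frame-independent, so this choice is without loss of generality.
1. C is the midpoint of PG ⇒ C = (1/2, -1/2)
2. K is the centroid of triangle PCY ⇒ K = (1/2, -1/6)
line GK meets CY at H = (3/8, -1/8)
K = G + t·(H−G) with t = 4/3, so GK:KH = 4/3:-1/3

GK:KH = -4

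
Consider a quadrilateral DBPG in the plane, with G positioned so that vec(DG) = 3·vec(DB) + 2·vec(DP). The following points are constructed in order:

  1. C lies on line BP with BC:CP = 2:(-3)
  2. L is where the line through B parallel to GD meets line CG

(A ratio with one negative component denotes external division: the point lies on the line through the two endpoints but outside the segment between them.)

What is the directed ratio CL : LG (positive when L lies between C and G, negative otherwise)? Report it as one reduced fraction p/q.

CL:LG = 5

Assign D = (0, 0), B = (1, 0), P = (0, 1), G = (3, 2) — the answer is frame-independent, so this choice is without loss of generality.
1. C lies on line BP with BC:CP = 2:(-3) ⇒ C = (3, -2)
2. L is where the line through B parallel to GD meets line CG ⇒ L = (3, 4/3)
L = C + t·(G−C) with t = 5/6, so CL:LG = t:(1−t) = 5/6:1/6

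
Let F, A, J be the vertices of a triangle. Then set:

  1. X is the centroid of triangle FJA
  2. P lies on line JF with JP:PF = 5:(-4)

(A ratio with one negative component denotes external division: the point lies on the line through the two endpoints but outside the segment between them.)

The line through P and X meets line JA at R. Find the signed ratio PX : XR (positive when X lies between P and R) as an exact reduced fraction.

PX:XR = 14

Choose coordinates F = (0, 0), A = (1, 0), J = (0, 1).
1. X is the centroid of triangle FJA ⇒ X = (1/3, 1/3)
2. P lies on line JF with JP:PF = 5:(-4) ⇒ P = (0, -4)
line PX meets JA at R = (5/14, 9/14)
X = P + t·(R−P) with t = 14/15, so PX:XR = 14/15:1/15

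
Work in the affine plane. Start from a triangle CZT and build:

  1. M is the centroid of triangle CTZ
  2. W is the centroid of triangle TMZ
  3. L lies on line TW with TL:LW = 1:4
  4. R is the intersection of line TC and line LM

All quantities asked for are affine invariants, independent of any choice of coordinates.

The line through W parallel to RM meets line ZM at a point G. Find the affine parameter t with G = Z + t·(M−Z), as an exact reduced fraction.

Work in coordinates with C = (0, 0), Z = (1, 0), T = (0, 1).
1. M is the centroid of triangle CTZ ⇒ M = (1/3, 1/3)
2. W is the centroid of triangle TMZ ⇒ W = (4/9, 4/9)
3. L lies on line TW with TL:LW = 1:4 ⇒ L = (4/45, 8/9)
4. R is the intersection of line TC and line LM ⇒ R = (0, 12/11)
through W parallel to RM: direction (1/3, -25/33); meets ZM at G = (7/13, 3/13)
G = Z + t·(M−Z) with t = 9/13

t = 9/13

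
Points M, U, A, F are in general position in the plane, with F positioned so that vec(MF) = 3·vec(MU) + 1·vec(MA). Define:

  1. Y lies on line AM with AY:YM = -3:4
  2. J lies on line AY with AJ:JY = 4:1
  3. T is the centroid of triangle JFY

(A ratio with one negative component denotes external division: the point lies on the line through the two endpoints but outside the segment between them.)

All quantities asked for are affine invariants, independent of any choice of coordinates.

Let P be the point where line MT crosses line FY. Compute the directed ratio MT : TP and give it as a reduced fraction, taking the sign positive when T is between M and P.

MT:TP = 19

Assign M = (0, 0), U = (1, 0), A = (0, 1), F = (3, 1) — the answer is frame-independent, so this choice is without loss of generality.
1. Y lies on line AM with AY:YM = -3:4 ⇒ Y = (0, 4)
2. J lies on line AY with AJ:JY = 4:1 ⇒ J = (0, 17/5)
3. T is the centroid of triangle JFY ⇒ T = (1, 14/5)
line MT meets FY at P = (20/19, 56/19)
T = M + t·(P−M) with t = 19/20, so MT:TP = 19/20:1/20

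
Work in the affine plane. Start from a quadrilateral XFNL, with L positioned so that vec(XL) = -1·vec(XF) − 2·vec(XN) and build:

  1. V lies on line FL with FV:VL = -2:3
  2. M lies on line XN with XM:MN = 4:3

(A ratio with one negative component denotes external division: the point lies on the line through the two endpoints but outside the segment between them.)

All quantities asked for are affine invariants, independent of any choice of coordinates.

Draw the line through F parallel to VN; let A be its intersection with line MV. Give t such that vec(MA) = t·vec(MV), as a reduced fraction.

Work in coordinates with X = (0, 0), F = (1, 0), N = (0, 1), L = (-1, -2).
1. V lies on line FL with FV:VL = -2:3 ⇒ V = (5, 4)
2. M lies on line XN with XM:MN = 4:3 ⇒ M = (0, 4/7)
through F parallel to VN: direction (-5, -3); meets MV at A = (-41/3, -44/5)
A = M + t·(V−M) with t = -41/15

t = -41/15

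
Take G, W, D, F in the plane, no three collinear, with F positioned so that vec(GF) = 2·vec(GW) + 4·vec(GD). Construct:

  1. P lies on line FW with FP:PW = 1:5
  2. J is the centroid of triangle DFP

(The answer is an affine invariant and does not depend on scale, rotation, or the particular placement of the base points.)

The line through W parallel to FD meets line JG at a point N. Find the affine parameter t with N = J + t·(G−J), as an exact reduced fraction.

t = 85/31

Choose coordinates G = (0, 0), W = (1, 0), D = (0, 1), F = (2, 4).
1. P lies on line FW with FP:PW = 1:5 ⇒ P = (11/6, 10/3)
2. J is the centroid of triangle DFP ⇒ J = (23/18, 25/9)
through W parallel to FD: direction (-2, -3); meets JG at N = (-69/31, -150/31)
N = J + t·(G−J) with t = 85/31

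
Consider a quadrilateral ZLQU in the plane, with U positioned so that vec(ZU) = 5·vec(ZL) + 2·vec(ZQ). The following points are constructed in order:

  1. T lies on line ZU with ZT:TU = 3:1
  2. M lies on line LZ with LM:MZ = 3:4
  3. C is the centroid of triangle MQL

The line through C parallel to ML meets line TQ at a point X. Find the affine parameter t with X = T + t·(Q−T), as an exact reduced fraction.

Set Z = (0, 0), L = (1, 0), Q = (0, 1), U = (5, 2); any affine frame gives the same invariant.
1. T lies on line ZU with ZT:TU = 3:1 ⇒ T = (15/4, 3/2)
2. M lies on line LZ with LM:MZ = 3:4 ⇒ M = (4/7, 0)
3. C is the centroid of triangle MQL ⇒ C = (11/21, 1/3)
through C parallel to ML: direction (3/7, 0); meets TQ at X = (-5, 1/3)
X = T + t·(Q−T) with t = 7/3

t = 7/3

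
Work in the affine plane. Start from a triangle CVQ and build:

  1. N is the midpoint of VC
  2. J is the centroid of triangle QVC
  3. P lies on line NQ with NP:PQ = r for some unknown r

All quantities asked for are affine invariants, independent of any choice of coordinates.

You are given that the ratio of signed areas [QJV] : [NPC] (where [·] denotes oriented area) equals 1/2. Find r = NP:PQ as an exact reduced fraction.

r = -4

Assign C = (0, 0), V = (1, 0), Q = (0, 1) — the answer is frame-independent, so this choice is without loss of generality.
1. N is the midpoint of VC ⇒ N = (1/2, 0)
2. J is the centroid of triangle QVC ⇒ J = (1/3, 1/3)
3. With NP:PQ = r, write λ = r/(r+1) so P = N + λ·(Q−N); P is affine-linear in λ
Every point depending on P is an affine combination of P and λ-independent points, so each such coordinate is linear in λ; the λ² term in each signed area is a multiple of (Q−N)×(Q−N) = 0, so 2·[QJV] and 2·[NPC] are each linear in λ. Evaluating at λ=0 and λ=1:
  2·[QJV] = 1/3,   2·[NPC] = 1/2·λ
So [QJV]:[NPC] = (1/3) / (1/2·λ). Setting this equal to 1/2:
  1/3 = 1/2·(1/2·λ)  ⇒  λ = 4/3
Then r = λ/(1−λ) = (4/3)/(-1/3) = -4. Check: with r = -4, P = (-1/6, 4/3) and [QJV]:[NPC] = 1/2 as required.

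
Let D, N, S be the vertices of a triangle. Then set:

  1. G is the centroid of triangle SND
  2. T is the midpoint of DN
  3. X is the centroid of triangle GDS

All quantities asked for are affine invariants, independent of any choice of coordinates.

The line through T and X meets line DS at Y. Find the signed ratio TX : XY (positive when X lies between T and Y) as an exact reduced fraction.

Assign D = (0, 0), N = (1, 0), S = (0, 1) — the answer is frame-independent, so this choice is without loss of generality.
1. G is the centroid of triangle SND ⇒ G = (1/3, 1/3)
2. T is the midpoint of DN ⇒ T = (1/2, 0)
3. X is the centroid of triangle GDS ⇒ X = (1/9, 4/9)
line TX meets DS at Y = (0, 4/7)
X = T + t·(Y−T) with t = 7/9, so TX:XY = 7/9:2/9

TX:XY = 7/2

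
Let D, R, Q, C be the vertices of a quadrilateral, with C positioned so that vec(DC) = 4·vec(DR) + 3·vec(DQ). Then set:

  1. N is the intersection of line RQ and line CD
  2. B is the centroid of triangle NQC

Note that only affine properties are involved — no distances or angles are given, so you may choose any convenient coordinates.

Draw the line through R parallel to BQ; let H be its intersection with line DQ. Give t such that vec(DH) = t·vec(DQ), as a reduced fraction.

t = -5/16

Assign D = (0, 0), R = (1, 0), Q = (0, 1), C = (4, 3) — the answer is frame-independent, so this choice is without loss of generality.
1. N is the intersection of line RQ and line CD ⇒ N = (4/7, 3/7)
2. B is the centroid of triangle NQC ⇒ B = (32/21, 31/21)
through R parallel to BQ: direction (-32/21, -10/21); meets DQ at H = (0, -5/16)
H = D + t·(Q−D) with t = -5/16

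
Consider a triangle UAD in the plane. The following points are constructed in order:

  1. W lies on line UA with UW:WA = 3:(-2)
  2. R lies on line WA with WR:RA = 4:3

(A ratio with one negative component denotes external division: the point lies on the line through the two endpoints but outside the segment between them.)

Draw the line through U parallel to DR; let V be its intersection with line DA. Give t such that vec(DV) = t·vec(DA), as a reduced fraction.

t = 13/6

Set U = (0, 0), A = (1, 0), D = (0, 1); any affine frame gives the same invariant.
1. W lies on line UA with UW:WA = 3:(-2) ⇒ W = (3, 0)
2. R lies on line WA with WR:RA = 4:3 ⇒ R = (13/7, 0)
through U parallel to DR: direction (13/7, -1); meets DA at V = (13/6, -7/6)
V = D + t·(A−D) with t = 13/6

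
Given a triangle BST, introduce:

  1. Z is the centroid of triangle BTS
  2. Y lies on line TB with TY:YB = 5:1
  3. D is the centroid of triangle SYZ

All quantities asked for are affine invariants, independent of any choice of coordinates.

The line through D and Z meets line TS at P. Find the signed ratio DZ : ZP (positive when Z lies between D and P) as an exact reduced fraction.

DZ:ZP = 1/6

Set B = (0, 0), S = (1, 0), T = (0, 1); any affine frame gives the same invariant.
1. Z is the centroid of triangle BTS ⇒ Z = (1/3, 1/3)
2. Y lies on line TB with TY:YB = 5:1 ⇒ Y = (0, 1/6)
3. D is the centroid of triangle SYZ ⇒ D = (4/9, 1/6)
line DZ meets TS at P = (-1/3, 4/3)
Z = D + t·(P−D) with t = 1/7, so DZ:ZP = 1/7:6/7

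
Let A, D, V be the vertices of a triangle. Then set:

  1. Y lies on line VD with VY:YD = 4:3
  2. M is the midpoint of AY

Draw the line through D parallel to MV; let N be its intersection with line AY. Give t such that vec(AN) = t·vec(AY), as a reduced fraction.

t = 11/8

Work in coordinates with A = (0, 0), D = (1, 0), V = (0, 1).
1. Y lies on line VD with VY:YD = 4:3 ⇒ Y = (4/7, 3/7)
2. M is the midpoint of AY ⇒ M = (2/7, 3/14)
through D parallel to MV: direction (-2/7, 11/14); meets AY at N = (11/14, 33/56)
N = A + t·(Y−A) with t = 11/8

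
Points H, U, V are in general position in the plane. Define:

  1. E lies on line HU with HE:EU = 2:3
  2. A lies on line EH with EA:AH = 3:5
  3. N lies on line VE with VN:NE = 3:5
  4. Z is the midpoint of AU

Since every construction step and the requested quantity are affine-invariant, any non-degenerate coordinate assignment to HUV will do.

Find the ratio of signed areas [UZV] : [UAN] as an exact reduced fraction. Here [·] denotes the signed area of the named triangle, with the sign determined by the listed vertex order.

[UZV]:[UAN] = 4/5

Set H = (0, 0), U = (1, 0), V = (0, 1); any affine frame gives the same invariant.
1. E lies on line HU with HE:EU = 2:3 ⇒ E = (2/5, 0)
2. A lies on line EH with EA:AH = 3:5 ⇒ A = (1/4, 0)
3. N lies on line VE with VN:NE = 3:5 ⇒ N = (3/20, 5/8)
4. Z is the midpoint of AU ⇒ Z = (5/8, 0)
2·[UZV] = -3/8, 2·[UAN] = -15/32
[UZV]:[UAN] = -3/8:-15/32 = 4/5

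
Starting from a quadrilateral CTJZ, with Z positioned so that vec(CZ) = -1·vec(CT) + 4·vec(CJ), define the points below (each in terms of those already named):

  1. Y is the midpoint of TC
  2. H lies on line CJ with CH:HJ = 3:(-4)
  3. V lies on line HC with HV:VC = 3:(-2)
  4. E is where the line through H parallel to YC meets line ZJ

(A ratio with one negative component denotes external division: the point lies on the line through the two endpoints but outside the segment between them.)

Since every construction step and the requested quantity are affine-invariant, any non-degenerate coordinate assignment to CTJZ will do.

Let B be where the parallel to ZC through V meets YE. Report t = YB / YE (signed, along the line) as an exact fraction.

Set C = (0, 0), T = (1, 0), J = (0, 1), Z = (-1, 4); any affine frame gives the same invariant.
1. Y is the midpoint of TC ⇒ Y = (1/2, 0)
2. H lies on line CJ with CH:HJ = 3:(-4) ⇒ H = (0, -3)
3. V lies on line HC with HV:VC = 3:(-2) ⇒ V = (0, 6)
4. E is where the line through H parallel to YC meets line ZJ ⇒ E = (4/3, -3)
through V parallel to ZC: direction (1, -4); meets YE at B = (21/2, -36)
B = Y + t·(E−Y) with t = 12

t = 12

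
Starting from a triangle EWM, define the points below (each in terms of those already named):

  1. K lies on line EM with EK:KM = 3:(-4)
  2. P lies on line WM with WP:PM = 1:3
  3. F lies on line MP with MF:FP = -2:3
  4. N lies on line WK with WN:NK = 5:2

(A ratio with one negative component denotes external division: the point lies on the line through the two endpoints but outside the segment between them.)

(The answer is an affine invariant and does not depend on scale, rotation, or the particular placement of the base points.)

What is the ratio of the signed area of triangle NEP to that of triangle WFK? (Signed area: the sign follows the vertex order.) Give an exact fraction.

[NEP]:[WFK] = -47/280

Choose coordinates E = (0, 0), W = (1, 0), M = (0, 1).
1. K lies on line EM with EK:KM = 3:(-4) ⇒ K = (0, -3)
2. P lies on line WM with WP:PM = 1:3 ⇒ P = (3/4, 1/4)
3. F lies on line MP with MF:FP = -2:3 ⇒ F = (-3/2, 5/2)
4. N lies on line WK with WN:NK = 5:2 ⇒ N = (2/7, -15/7)
2·[NEP] = -47/28, 2·[WFK] = 10
[NEP]:[WFK] = -47/28:10 = -47/280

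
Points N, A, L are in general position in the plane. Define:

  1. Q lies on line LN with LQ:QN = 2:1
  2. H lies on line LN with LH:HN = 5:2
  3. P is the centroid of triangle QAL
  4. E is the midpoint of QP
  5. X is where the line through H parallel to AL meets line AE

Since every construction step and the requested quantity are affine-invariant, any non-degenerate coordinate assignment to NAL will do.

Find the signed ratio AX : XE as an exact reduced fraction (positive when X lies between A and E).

Work in coordinates with N = (0, 0), A = (1, 0), L = (0, 1).
1. Q lies on line LN with LQ:QN = 2:1 ⇒ Q = (0, 1/3)
2. H lies on line LN with LH:HN = 5:2 ⇒ H = (0, 2/7)
3. P is the centroid of triangle QAL ⇒ P = (1/3, 4/9)
4. E is the midpoint of QP ⇒ E = (1/6, 7/18)
5. X is where the line through H parallel to AL meets line AE ⇒ X = (-19/56, 5/8)
X = A + t·(E−A) with t = 45/28, so AX:XE = t:(1−t) = 45/28:-17/28

AX:XE = -45/17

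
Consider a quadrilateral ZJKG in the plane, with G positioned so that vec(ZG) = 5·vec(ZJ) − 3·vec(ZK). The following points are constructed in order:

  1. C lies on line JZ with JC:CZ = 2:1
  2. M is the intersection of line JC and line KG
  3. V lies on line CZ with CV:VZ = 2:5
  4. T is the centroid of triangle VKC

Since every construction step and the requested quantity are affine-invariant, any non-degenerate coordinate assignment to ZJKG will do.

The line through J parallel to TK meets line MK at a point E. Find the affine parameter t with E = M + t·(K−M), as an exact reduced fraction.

t = 7/27

Assign Z = (0, 0), J = (1, 0), K = (0, 1), G = (5, -3) — the answer is frame-independent, so this choice is without loss of generality.
1. C lies on line JZ with JC:CZ = 2:1 ⇒ C = (1/3, 0)
2. M is the intersection of line JC and line KG ⇒ M = (5/4, 0)
3. V lies on line CZ with CV:VZ = 2:5 ⇒ V = (5/21, 0)
4. T is the centroid of triangle VKC ⇒ T = (4/21, 1/3)
through J parallel to TK: direction (-4/21, 2/3); meets MK at E = (25/27, 7/27)
E = M + t·(K−M) with t = 7/27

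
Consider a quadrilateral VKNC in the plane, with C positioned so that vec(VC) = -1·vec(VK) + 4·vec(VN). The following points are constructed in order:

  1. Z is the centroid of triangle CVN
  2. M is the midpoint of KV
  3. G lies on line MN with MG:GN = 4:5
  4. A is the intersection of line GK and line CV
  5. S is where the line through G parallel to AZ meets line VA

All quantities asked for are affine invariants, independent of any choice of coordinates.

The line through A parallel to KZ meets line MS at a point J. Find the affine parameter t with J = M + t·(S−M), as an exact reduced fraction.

t = 3/80

Choose coordinates V = (0, 0), K = (1, 0), N = (0, 1), C = (-1, 4).
1. Z is the centroid of triangle CVN ⇒ Z = (-1/3, 5/3)
2. M is the midpoint of KV ⇒ M = (1/2, 0)
3. G lies on line MN with MG:GN = 4:5 ⇒ G = (5/18, 4/9)
4. A is the intersection of line GK and line CV ⇒ A = (-2/11, 8/11)
5. S is where the line through G parallel to AZ meets line VA ⇒ S = (65/66, -130/33)
through A parallel to KZ: direction (-4/3, 5/3); meets MS at J = (57/110, -13/88)
J = M + t·(S−M) with t = 3/80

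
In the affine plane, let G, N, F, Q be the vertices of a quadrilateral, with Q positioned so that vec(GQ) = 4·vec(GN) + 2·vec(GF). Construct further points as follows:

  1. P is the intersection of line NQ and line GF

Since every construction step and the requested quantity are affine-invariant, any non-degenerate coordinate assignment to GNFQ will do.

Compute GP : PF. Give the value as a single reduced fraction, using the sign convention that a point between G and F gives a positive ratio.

Set G = (0, 0), N = (1, 0), F = (0, 1), Q = (4, 2); any affine frame gives the same invariant.
1. P is the intersection of line NQ and line GF ⇒ P = (0, -2/3)
P = G + t·(F−G) with t = -2/3, so GP:PF = t:(1−t) = -2/3:5/3

GP:PF = -2/5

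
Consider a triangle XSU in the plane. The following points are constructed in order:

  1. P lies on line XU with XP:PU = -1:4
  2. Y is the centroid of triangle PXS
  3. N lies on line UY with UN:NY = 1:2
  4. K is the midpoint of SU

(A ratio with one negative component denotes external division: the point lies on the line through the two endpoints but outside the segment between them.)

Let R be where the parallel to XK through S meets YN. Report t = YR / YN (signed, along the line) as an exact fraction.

t = -15/26

Set X = (0, 0), S = (1, 0), U = (0, 1); any affine frame gives the same invariant.
1. P lies on line XU with XP:PU = -1:4 ⇒ P = (0, -1/3)
2. Y is the centroid of triangle PXS ⇒ Y = (1/3, -1/9)
3. N lies on line UY with UN:NY = 1:2 ⇒ N = (1/9, 17/27)
4. K is the midpoint of SU ⇒ K = (1/2, 1/2)
through S parallel to XK: direction (1/2, 1/2); meets YN at R = (6/13, -7/13)
R = Y + t·(N−Y) with t = -15/26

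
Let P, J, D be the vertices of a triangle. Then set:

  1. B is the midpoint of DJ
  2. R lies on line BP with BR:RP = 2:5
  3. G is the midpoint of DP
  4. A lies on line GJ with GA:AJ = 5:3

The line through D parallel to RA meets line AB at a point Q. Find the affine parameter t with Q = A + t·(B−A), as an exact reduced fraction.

Set P = (0, 0), J = (1, 0), D = (0, 1); any affine frame gives the same invariant.
1. B is the midpoint of DJ ⇒ B = (1/2, 1/2)
2. R lies on line BP with BR:RP = 2:5 ⇒ R = (5/14, 5/14)
3. G is the midpoint of DP ⇒ G = (0, 1/2)
4. A lies on line GJ with GA:AJ = 5:3 ⇒ A = (5/8, 3/16)
through D parallel to RA: direction (15/56, -19/112); meets AB at Q = (45/112, 167/224)
Q = A + t·(B−A) with t = 25/14

t = 25/14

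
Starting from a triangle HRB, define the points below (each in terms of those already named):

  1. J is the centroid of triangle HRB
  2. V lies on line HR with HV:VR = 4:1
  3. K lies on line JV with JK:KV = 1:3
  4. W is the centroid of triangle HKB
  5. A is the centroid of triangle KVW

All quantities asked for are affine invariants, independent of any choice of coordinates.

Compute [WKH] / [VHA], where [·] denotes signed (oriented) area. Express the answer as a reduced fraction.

[WKH]:[VHA] = 27/32

Set H = (0, 0), R = (1, 0), B = (0, 1); any affine frame gives the same invariant.
1. J is the centroid of triangle HRB ⇒ J = (1/3, 1/3)
2. V lies on line HR with HV:VR = 4:1 ⇒ V = (4/5, 0)
3. K lies on line JV with JK:KV = 1:3 ⇒ K = (9/20, 1/4)
4. W is the centroid of triangle HKB ⇒ W = (3/20, 5/12)
5. A is the centroid of triangle KVW ⇒ A = (7/15, 2/9)
2·[WKH] = -3/20, 2·[VHA] = -8/45
[WKH]:[VHA] = -3/20:-8/45 = 27/32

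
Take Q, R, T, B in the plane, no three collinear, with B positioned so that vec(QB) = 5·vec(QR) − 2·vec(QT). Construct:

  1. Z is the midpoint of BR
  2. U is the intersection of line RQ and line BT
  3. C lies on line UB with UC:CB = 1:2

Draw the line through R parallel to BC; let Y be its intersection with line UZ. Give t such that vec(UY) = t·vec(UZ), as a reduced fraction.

Choose coordinates Q = (0, 0), R = (1, 0), T = (0, 1), B = (5, -2).
1. Z is the midpoint of BR ⇒ Z = (3, -1)
2. U is the intersection of line RQ and line BT ⇒ U = (5/3, 0)
3. C lies on line UB with UC:CB = 1:2 ⇒ C = (25/9, -2/3)
through R parallel to BC: direction (-20/9, 4/3); meets UZ at Y = (13/3, -2)
Y = U + t·(Z−U) with t = 2

t = 2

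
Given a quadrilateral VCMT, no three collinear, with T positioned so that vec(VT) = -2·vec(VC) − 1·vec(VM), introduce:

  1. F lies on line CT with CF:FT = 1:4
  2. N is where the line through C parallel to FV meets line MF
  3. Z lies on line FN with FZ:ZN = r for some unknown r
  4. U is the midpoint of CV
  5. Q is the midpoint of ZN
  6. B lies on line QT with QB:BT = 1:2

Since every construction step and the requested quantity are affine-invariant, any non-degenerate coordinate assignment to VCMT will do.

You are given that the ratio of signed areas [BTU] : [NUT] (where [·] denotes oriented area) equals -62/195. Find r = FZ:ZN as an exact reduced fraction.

Set V = (0, 0), C = (1, 0), M = (0, 1), T = (-2, -1); any affine frame gives the same invariant.
1. F lies on line CT with CF:FT = 1:4 ⇒ F = (2/5, -1/5)
2. N is where the line through C parallel to FV meets line MF ⇒ N = (1/5, 2/5)
3. With FZ:ZN = r, write λ = r/(r+1) so Z = F + λ·(N−F); Z is affine-linear in λ
4. U is the midpoint of CV ⇒ U = (1/2, 0)
5. Q is the midpoint of ZN ⇒ Q is an affine combination of earlier points and hence also affine-linear in λ
6. B lies on line QT with QB:BT = 1:2 ⇒ B is an affine combination of earlier points and hence also affine-linear in λ
Every point depending on Z is an affine combination of Z and λ-independent points, so each such coordinate is linear in λ; the λ² term in each signed area is a multiple of (N−F)×(N−F) = 0, so 2·[BTU] and 2·[NUT] are each linear in λ. Evaluating at λ=0 and λ=1:
  2·[BTU] = 17/30·λ + 3/10,   2·[NUT] = -13/10
So [BTU]:[NUT] = (17/30·λ + 3/10) / (-13/10). Setting this equal to -62/195:
  17/30·λ + 3/10 = -62/195·(-13/10)  ⇒  λ = 1/5
Then r = λ/(1−λ) = (1/5)/(4/5) = 1/4. Check: with r = 1/4, Z = (9/25, -2/25) and [BTU]:[NUT] = -62/195 as required.

r = 1/4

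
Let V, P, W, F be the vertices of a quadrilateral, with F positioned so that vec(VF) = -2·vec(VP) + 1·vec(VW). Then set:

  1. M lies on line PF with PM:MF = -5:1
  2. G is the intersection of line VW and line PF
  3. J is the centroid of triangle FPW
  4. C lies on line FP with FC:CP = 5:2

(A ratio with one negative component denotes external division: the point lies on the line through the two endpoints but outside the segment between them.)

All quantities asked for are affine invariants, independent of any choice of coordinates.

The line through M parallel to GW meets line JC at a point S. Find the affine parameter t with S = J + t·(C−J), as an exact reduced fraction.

t = -203/40

Choose coordinates V = (0, 0), P = (1, 0), W = (0, 1), F = (-2, 1).
1. M lies on line PF with PM:MF = -5:1 ⇒ M = (-11/4, 5/4)
2. G is the intersection of line VW and line PF ⇒ G = (0, 1/3)
3. J is the centroid of triangle FPW ⇒ J = (-1/3, 2/3)
4. C lies on line FP with FC:CP = 5:2 ⇒ C = (1/7, 2/7)
through M parallel to GW: direction (0, 2/3); meets JC at S = (-11/4, 13/5)
S = J + t·(C−J) with t = -203/40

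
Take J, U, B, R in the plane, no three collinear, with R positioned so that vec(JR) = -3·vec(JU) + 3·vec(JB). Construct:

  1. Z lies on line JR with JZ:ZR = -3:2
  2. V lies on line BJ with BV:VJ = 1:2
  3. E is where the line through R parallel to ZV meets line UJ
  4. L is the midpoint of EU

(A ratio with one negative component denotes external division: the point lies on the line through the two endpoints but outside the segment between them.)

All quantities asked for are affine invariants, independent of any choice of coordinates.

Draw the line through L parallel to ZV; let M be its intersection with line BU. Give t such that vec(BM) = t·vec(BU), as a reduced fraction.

Choose coordinates J = (0, 0), U = (1, 0), B = (0, 1), R = (-3, 3).
1. Z lies on line JR with JZ:ZR = -3:2 ⇒ Z = (-9, 9)
2. V lies on line BJ with BV:VJ = 1:2 ⇒ V = (0, 2/3)
3. E is where the line through R parallel to ZV meets line UJ ⇒ E = (6/25, 0)
4. L is the midpoint of EU ⇒ L = (31/50, 0)
through L parallel to ZV: direction (9, -25/3); meets BU at M = (23/4, -19/4)
M = B + t·(U−B) with t = 23/4

t = 23/4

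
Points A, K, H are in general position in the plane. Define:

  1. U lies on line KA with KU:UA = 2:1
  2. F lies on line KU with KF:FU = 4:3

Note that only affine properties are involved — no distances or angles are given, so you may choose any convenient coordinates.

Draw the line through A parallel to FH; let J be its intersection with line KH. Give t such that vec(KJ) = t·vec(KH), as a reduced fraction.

t = 21/8

Choose coordinates A = (0, 0), K = (1, 0), H = (0, 1).
1. U lies on line KA with KU:UA = 2:1 ⇒ U = (1/3, 0)
2. F lies on line KU with KF:FU = 4:3 ⇒ F = (13/21, 0)
through A parallel to FH: direction (-13/21, 1); meets KH at J = (-13/8, 21/8)
J = K + t·(H−K) with t = 21/8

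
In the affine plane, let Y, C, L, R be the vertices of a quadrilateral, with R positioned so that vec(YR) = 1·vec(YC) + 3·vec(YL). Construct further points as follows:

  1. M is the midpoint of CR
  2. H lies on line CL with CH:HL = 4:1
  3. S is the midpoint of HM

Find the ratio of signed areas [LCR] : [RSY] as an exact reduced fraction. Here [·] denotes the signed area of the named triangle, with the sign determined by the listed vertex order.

Set Y = (0, 0), C = (1, 0), L = (0, 1), R = (1, 3); any affine frame gives the same invariant.
1. M is the midpoint of CR ⇒ M = (1, 3/2)
2. H lies on line CL with CH:HL = 4:1 ⇒ H = (1/5, 4/5)
3. S is the midpoint of HM ⇒ S = (3/5, 23/20)
2·[LCR] = 3, 2·[RSY] = -13/20
[LCR]:[RSY] = 3:-13/20 = -60/13

[LCR]:[RSY] = -60/13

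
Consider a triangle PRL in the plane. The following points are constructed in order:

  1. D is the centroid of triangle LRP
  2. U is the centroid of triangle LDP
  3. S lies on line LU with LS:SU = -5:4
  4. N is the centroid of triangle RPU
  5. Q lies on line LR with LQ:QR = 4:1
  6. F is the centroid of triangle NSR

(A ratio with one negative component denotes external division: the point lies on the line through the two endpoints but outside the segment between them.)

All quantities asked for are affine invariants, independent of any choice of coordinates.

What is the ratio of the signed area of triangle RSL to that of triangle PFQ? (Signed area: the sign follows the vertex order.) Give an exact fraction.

[RSL]:[PFQ] = -75/19

Work in coordinates with P = (0, 0), R = (1, 0), L = (0, 1).
1. D is the centroid of triangle LRP ⇒ D = (1/3, 1/3)
2. U is the centroid of triangle LDP ⇒ U = (1/9, 4/9)
3. S lies on line LU with LS:SU = -5:4 ⇒ S = (5/9, -16/9)
4. N is the centroid of triangle RPU ⇒ N = (10/27, 4/27)
5. Q lies on line LR with LQ:QR = 4:1 ⇒ Q = (4/5, 1/5)
6. F is the centroid of triangle NSR ⇒ F = (52/81, -44/81)
2·[RSL] = -20/9, 2·[PFQ] = 76/135
[RSL]:[PFQ] = -20/9:76/135 = -75/19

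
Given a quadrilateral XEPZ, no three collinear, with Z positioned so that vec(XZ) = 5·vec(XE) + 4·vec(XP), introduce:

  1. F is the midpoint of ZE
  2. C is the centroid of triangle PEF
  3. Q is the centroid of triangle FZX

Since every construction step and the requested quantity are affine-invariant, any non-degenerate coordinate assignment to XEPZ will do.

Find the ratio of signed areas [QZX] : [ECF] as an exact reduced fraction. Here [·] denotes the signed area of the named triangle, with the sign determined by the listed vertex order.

Set X = (0, 0), E = (1, 0), P = (0, 1), Z = (5, 4); any affine frame gives the same invariant.
1. F is the midpoint of ZE ⇒ F = (3, 2)
2. C is the centroid of triangle PEF ⇒ C = (4/3, 1)
3. Q is the centroid of triangle FZX ⇒ Q = (8/3, 2)
2·[QZX] = 2/3, 2·[ECF] = -4/3
[QZX]:[ECF] = 2/3:-4/3 = -1/2

[QZX]:[ECF] = -1/2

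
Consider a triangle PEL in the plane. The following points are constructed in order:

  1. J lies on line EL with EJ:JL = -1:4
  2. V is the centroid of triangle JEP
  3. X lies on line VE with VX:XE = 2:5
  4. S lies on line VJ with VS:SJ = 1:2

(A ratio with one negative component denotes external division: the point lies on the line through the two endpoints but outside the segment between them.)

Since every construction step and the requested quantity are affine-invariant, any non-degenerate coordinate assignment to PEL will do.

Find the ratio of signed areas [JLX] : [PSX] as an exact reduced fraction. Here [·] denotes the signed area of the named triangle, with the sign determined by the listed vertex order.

[JLX]:[PSX] = 4

Work in coordinates with P = (0, 0), E = (1, 0), L = (0, 1).
1. J lies on line EL with EJ:JL = -1:4 ⇒ J = (4/3, -1/3)
2. V is the centroid of triangle JEP ⇒ V = (7/9, -1/9)
3. X lies on line VE with VX:XE = 2:5 ⇒ X = (53/63, -5/63)
4. S lies on line VJ with VS:SJ = 1:2 ⇒ S = (26/27, -5/27)
2·[JLX] = 20/63, 2·[PSX] = 5/63
[JLX]:[PSX] = 20/63:5/63 = 4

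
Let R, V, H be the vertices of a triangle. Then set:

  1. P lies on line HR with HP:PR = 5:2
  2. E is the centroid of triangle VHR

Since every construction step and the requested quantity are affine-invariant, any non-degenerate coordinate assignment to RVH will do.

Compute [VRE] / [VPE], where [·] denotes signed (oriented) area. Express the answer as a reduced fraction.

Set R = (0, 0), V = (1, 0), H = (0, 1); any affine frame gives the same invariant.
1. P lies on line HR with HP:PR = 5:2 ⇒ P = (0, 2/7)
2. E is the centroid of triangle VHR ⇒ E = (1/3, 1/3)
2·[VRE] = -1/3, 2·[VPE] = -1/7
[VRE]:[VPE] = -1/3:-1/7 = 7/3

[VRE]:[VPE] = 7/3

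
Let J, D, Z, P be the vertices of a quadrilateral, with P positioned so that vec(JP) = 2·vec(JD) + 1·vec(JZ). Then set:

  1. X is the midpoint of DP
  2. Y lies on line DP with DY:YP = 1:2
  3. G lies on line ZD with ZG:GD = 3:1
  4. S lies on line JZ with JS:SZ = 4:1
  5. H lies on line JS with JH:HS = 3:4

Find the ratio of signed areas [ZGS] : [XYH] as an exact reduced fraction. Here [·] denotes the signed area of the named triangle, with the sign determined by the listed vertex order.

[ZGS]:[XYH] = 63/94

Choose coordinates J = (0, 0), D = (1, 0), Z = (0, 1), P = (2, 1).
1. X is the midpoint of DP ⇒ X = (3/2, 1/2)
2. Y lies on line DP with DY:YP = 1:2 ⇒ Y = (4/3, 1/3)
3. G lies on line ZD with ZG:GD = 3:1 ⇒ G = (3/4, 1/4)
4. S lies on line JZ with JS:SZ = 4:1 ⇒ S = (0, 4/5)
5. H lies on line JS with JH:HS = 3:4 ⇒ H = (0, 12/35)
2·[ZGS] = -3/20, 2·[XYH] = -47/210
[ZGS]:[XYH] = -3/20:-47/210 = 63/94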